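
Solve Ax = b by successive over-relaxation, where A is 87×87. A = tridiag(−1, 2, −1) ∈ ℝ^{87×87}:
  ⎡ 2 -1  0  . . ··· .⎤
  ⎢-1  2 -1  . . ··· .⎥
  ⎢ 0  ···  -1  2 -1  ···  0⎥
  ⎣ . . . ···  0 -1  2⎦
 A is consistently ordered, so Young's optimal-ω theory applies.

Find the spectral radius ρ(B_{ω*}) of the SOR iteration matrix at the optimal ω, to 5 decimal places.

ρ_SOR = 0.93108

B_J for the 87×87 system has eigenvalues cos(kπ/88); ρ_J = cos(π/88) = 0.99936.
√(1−ρ_J²) simplifies to sin(π/88) = 0.035692.
ω* = 2/(1+0.035692) = 1.93108
ρ_SOR = ω* − 1 = 1.93108 − 1 = 0.93108.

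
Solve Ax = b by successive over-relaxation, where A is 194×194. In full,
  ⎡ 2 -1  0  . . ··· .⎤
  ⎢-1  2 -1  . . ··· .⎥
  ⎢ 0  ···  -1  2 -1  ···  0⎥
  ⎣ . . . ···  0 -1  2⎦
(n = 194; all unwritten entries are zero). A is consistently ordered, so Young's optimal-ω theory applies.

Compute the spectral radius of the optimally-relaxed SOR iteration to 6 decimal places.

ρ_SOR = 0.968291

[ρ_J] n=194: ρ(B_J) = cos(π/(n+1)) = cos(π/195) = 0.999870.
√(1−ρ_J²) = |sin(π/195)| = 0.0161100
ω* = 2/(1 + 0.0161100) = 2/1.0161100 = 1.968291.
[ρ_SOR] ω* − 1 = 0.968291.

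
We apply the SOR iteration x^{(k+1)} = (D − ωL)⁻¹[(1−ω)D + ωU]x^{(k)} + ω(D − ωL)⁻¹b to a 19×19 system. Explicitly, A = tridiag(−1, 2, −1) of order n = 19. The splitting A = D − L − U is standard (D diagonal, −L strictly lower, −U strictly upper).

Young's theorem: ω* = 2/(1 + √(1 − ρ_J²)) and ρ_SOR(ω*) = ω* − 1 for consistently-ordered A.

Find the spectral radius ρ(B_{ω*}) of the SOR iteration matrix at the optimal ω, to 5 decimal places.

ρ_SOR = 0.72945

ρ_J = max_k |cos(kπ/20)| = cos(π/20) = 0.98769
√(1−ρ_J²) simplifies to sin(π/20) = 0.156434.
Young: ω* = 2/(1+√(1−ρ_J²)) = 2/(1+0.156434) = 2/1.156434 = 1.72945.
ρ_SOR = ω* − 1 ≈ 0.72945.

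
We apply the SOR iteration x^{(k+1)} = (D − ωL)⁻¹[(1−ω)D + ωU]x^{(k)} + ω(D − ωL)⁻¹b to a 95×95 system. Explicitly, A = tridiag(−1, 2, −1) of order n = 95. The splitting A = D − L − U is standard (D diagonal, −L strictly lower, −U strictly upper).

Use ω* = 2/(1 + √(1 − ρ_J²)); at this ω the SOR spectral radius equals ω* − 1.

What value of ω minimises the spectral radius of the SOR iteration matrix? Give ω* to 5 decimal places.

ω* = 1.93664

n=95: λ(B_J) = 1 − λ(A)/2 = cos(kπ/96); k=1 gives ρ_J = 0.99946.
√(1−ρ_J²) simplifies to sin(π/96) = 0.032719.
ω* = 2/(1 + 0.032719) = 2/1.032719 = 1.93664.
ρ_SOR = ω* − 1 ≈ 0.93664.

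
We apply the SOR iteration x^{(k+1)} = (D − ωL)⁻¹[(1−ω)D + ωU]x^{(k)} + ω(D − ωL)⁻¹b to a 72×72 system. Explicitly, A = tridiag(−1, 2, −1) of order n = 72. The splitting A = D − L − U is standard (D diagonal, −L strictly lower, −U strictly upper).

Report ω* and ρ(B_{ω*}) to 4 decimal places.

[ρ_J] n=72: ρ(B_J) = cos(π/(n+1)) = cos(π/73) = 0.9991.
1 − cos²(π/73) = sin²(π/73) ⇒ √(1−ρ_J²) = sin(π/73) = 0.04302.
ω* = 2/(1+0.04302) = 1.9175
At ω = 1.9175 every |λ(B_ω)| = ω−1, so ρ_SOR = 0.9175.

ω* = 1.9175, ρ_SOR = 0.9175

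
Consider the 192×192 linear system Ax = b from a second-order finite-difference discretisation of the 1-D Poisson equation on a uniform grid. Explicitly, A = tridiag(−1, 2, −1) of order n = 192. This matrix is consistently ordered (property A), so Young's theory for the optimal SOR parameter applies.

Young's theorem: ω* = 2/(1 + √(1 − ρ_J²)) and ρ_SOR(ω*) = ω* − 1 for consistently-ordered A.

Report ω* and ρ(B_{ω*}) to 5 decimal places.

n=192: λ(B_J) = 1 − λ(A)/2 = cos(kπ/193); k=1 gives ρ_J = 0.99987.
√(1−ρ_J²) simplifies to sin(π/193) = 0.016277.
ω* = 2/(1+0.016277) = 1.96797
[ρ_SOR] ω* − 1 = 0.96797.

ω* = 1.96797, ρ_SOR = 0.96797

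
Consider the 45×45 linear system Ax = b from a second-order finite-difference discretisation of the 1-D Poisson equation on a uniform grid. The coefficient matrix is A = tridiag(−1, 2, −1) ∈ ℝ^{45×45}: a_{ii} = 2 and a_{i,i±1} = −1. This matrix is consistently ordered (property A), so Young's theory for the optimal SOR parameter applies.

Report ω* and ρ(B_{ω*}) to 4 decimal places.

ω* = 1.8722, ρ_SOR = 0.8722

[ρ_J] n=45: ρ(B_J) = cos(π/(n+1)) = cos(π/46) = 0.9977.
√(1−ρ_J²) simplifies to sin(π/46) = 0.06824.
ω* = 2/(1+0.06824) = 1.8722
and ρ(B_{ω*}) = 1.8722 − 1 = 0.8722.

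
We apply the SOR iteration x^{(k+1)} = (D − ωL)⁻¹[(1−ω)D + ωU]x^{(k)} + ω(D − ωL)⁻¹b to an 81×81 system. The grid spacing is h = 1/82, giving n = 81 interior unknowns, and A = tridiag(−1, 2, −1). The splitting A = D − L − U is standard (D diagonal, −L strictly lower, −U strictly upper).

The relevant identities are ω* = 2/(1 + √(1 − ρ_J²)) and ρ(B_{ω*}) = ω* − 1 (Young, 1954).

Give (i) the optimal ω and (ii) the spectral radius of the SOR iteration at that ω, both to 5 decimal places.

ω* = 1.92622, ρ_SOR = 0.92622

B_J for the 81×81 system has eigenvalues cos(kπ/82); ρ_J = cos(π/82) = 0.99927.
1 − cos²(π/82) = sin²(π/82) ⇒ √(1−ρ_J²) = sin(π/82) = 0.038303.
Young: ω* = 2/(1+√(1−ρ_J²)) = 2/(1+0.038303) = 2/1.038303 = 1.92622.
Hence ρ(B_{ω*}) = 1.92622 − 1 = 0.92622.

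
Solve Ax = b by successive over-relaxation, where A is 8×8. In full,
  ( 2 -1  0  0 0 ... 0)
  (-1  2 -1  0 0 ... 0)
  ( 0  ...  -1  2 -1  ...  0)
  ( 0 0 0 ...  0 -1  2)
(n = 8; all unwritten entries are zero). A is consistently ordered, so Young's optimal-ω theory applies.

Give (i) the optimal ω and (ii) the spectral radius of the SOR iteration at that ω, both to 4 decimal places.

B_J for the 8×8 system has eigenvalues cos(kπ/9); ρ_J = cos(π/9) = 0.9397.
√(1 − cos²(π/9)) = sin(π/9) ≈ 0.34202.
Then 2/(1+√(1−ρ_J²)) = 2/(1+0.34202); ω* = 2/1.34202 = 1.4903.
ρ(B_{ω*}) = ω*−1 = 0.4903

ω* = 1.4903, ρ_SOR = 0.4903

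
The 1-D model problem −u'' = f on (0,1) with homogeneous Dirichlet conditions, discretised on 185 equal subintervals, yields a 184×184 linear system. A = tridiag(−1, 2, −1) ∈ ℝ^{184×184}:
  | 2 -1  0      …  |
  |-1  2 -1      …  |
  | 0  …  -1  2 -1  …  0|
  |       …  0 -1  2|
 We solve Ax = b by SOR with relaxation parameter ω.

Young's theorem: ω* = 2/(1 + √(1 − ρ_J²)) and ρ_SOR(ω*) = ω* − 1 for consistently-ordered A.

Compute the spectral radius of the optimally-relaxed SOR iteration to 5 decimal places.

ρ_SOR = 0.96661

With n=184, ρ(Jacobi) = cos(π/185) = 0.99986.
√(1 − cos²(π/185)) = sin(π/185) ≈ 0.016981.
[ω*] 2 ÷ (1 + 0.016981) = 2 ÷ 1.016981 = 1.96661.
ρ_SOR = ω* − 1 ≈ 0.96661.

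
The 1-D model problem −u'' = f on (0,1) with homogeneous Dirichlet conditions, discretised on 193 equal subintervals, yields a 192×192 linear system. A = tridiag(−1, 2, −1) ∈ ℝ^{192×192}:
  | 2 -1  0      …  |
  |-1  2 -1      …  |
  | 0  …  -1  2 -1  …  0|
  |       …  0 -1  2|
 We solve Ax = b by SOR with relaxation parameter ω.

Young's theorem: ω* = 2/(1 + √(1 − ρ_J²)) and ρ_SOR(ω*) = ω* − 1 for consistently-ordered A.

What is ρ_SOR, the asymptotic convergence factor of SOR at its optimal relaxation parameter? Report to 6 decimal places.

With n=192, ρ(Jacobi) = cos(π/193) = 0.999868.
√(1−ρ_J²) simplifies to sin(π/193) = 0.0162770.
ω* = 2/(1 + 0.0162770) = 2/1.0162770 = 1.967967.
ρ(B_{ω*}) = ω*−1 = 0.967967

ρ_SOR = 0.967967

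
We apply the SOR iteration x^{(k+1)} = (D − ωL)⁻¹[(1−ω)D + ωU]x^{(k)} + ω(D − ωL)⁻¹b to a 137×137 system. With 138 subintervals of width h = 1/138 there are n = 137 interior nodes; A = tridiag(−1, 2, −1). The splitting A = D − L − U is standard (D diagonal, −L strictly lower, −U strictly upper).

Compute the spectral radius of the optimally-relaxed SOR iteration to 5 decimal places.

ρ_SOR = 0.95549

With n=137, ρ(Jacobi) = cos(π/138) = 0.99974.
√(1−ρ_J²) simplifies to sin(π/138) = 0.022763.
[ω*] 2 ÷ (1 + 0.022763) = 2 ÷ 1.022763 = 1.95549.
Hence ρ(B_{ω*}) = 1.95549 − 1 = 0.95549.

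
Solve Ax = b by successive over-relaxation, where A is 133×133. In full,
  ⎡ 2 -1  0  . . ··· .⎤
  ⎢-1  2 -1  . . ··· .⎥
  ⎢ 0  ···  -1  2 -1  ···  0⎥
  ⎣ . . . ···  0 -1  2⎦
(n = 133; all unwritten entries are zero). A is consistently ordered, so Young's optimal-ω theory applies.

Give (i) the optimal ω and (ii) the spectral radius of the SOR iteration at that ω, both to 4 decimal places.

ω* = 1.9542, ρ_SOR = 0.9542

spectrum of D⁻¹(L+U) = {cos(kπ/134) : 1≤k≤133}; ρ_J = cos(π/134) = 0.9997.
√(1 − cos²(π/134)) = sin(π/134) ≈ 0.02344.
So ω* = 2/1.02344 = 1.9542 (Young).
and ρ(B_{ω*}) = 1.9542 − 1 = 0.9542.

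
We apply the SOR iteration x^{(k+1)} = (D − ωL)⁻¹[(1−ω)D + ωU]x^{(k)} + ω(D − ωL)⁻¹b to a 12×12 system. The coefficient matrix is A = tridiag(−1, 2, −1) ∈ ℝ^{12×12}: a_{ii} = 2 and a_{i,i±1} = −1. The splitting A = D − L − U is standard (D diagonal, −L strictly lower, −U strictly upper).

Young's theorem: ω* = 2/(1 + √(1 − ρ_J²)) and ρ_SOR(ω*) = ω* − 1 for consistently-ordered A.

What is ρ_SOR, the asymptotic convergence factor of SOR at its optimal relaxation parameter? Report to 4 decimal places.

½·tridiag(1,0,1) at n=12: λ_k = cos(kπ/13); max |λ| at k=1 ⇒ ρ_J = cos(π/13) ≈ 0.9709.
root = sin(π/13) = 0.23932  (since 1−cos² = sin²).
ω* = 2/(1 + 0.23932) = 2/1.23932 = 1.6138.
ρ_SOR = ω* − 1 = 1.6138 − 1 = 0.6138.

ρ_SOR = 0.6138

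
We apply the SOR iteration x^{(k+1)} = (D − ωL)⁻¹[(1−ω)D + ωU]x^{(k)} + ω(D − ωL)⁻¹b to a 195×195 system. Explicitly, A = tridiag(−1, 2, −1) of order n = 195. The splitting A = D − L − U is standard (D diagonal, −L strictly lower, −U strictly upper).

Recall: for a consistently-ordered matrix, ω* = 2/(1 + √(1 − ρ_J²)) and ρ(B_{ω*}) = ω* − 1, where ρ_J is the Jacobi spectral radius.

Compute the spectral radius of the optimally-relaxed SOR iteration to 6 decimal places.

ρ_SOR = 0.968450

½·tridiag(1,0,1) at n=195: λ_k = cos(kπ/196); max |λ| at k=1 ⇒ ρ_J = cos(π/196) ≈ 0.999872.
root = sin(π/196) = 0.0160278  (since 1−cos² = sin²).
ω* = 2/(1+0.0160278) = 1.968450
[ρ_SOR] ω* − 1 = 0.968450.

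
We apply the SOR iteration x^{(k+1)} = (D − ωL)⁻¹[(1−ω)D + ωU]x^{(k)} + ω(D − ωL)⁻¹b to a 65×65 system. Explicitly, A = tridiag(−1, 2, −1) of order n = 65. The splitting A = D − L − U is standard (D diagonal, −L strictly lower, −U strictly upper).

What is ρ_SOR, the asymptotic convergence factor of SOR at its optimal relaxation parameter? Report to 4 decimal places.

B_J for the 65×65 system has eigenvalues cos(kπ/66); ρ_J = cos(π/66) = 0.9989.
root = sin(π/66) = 0.04758  (since 1−cos² = sin²).
ω* = 2/(1 + 0.04758) = 2/1.04758 = 1.9092.
ρ(B_{ω*}) = ω*−1 = 0.9092

ρ_SOR = 0.9092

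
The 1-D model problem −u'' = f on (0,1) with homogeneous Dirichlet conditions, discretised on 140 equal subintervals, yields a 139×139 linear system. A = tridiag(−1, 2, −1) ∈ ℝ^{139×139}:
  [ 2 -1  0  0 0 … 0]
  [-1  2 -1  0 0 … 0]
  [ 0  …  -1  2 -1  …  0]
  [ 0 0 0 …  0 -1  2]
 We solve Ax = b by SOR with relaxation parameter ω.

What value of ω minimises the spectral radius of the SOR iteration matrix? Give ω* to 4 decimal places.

ω* = 1.9561

B_J for the 139×139 system has eigenvalues cos(kπ/140); ρ_J = cos(π/140) = 0.9997.
√(1−ρ_J²) simplifies to sin(π/140) = 0.02244.
Then 2/(1+√(1−ρ_J²)) = 2/(1+0.02244); ω* = 2/1.02244 = 1.9561.
ρ(B_{ω*}) = ω*−1 = 0.9561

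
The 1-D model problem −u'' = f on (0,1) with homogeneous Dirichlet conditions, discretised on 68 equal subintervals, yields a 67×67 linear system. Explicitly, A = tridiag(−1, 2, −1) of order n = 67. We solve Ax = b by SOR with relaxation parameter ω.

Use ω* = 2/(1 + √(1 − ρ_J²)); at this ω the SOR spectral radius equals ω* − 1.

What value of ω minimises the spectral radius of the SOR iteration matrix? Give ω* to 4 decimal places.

ω* = 1.9117

With n=67, ρ(Jacobi) = cos(π/68) = 0.9989.
√(1−ρ_J²) = |sin(π/68)| = 0.04618
ω* = 2/(1+0.04618) = 1.9117
[ρ_SOR] ω* − 1 = 0.9117.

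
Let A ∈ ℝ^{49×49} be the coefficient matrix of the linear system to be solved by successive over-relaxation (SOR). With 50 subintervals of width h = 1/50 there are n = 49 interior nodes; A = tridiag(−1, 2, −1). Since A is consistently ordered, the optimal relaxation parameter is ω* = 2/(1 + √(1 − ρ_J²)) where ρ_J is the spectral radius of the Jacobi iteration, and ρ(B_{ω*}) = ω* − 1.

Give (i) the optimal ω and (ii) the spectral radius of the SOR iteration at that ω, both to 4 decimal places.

[ρ_J] n=49: ρ(B_J) = cos(π/(n+1)) = cos(π/50) = 0.9980.
1 − cos²(π/50) = sin²(π/50) ⇒ √(1−ρ_J²) = sin(π/50) = 0.06279.
ω* = 2/(1+0.06279) = 1.8818
and ρ(B_{ω*}) = 1.8818 − 1 = 0.8818.

ω* = 1.8818, ρ_SOR = 0.8818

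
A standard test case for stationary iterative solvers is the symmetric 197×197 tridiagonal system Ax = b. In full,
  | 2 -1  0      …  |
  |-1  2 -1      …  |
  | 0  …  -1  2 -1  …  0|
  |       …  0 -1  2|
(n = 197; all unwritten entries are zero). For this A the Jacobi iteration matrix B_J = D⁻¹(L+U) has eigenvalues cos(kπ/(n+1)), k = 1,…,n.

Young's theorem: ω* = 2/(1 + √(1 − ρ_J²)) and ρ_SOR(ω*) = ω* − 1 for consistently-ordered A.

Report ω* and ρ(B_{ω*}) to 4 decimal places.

ω* = 1.9688, ρ_SOR = 0.9688

B_J for the 197×197 system has eigenvalues cos(kπ/198); ρ_J = cos(π/198) = 0.9999.
1 − cos²(π/198) = sin²(π/198) ⇒ √(1−ρ_J²) = sin(π/198) = 0.01587.
ω* = 2/(1+0.01587) = 1.9688
ρ_SOR = ω* − 1 ≈ 0.9688.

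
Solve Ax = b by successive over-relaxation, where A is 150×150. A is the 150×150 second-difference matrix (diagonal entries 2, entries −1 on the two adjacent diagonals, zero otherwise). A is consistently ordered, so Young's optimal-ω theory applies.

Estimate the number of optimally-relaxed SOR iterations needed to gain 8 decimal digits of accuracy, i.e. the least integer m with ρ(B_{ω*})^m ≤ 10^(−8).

m = 443

With n=150, ρ(Jacobi) = cos(π/151) = 0.9997836.
√(1 − cos²(π/151)) = sin(π/151) ≈ 0.0208037.
So ω* = 2/1.0208037 = 1.9592405 (Young).
At ω = 1.9592405 every |λ(B_ω)| = ω−1, so ρ_SOR = 0.9592405.
ρ_SOR^m ≤ 10^(−8) ⇔ m ≥ 8·ln10/(−ln 0.9592405) = 18.4207/0.0416135 = 442.662; m = ⌈442.662⌉ = 443.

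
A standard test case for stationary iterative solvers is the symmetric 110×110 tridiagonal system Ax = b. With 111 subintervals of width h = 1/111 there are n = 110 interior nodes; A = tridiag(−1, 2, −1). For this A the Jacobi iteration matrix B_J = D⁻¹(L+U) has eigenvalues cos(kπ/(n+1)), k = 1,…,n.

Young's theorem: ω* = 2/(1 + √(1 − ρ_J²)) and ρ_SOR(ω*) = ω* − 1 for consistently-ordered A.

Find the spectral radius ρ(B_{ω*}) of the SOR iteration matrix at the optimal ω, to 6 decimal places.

ρ_J = max_k |cos(kπ/111)| = cos(π/111) = 0.999600
1 − cos²(π/111) = sin²(π/111) ⇒ √(1−ρ_J²) = sin(π/111) = 0.0282989.
ω* = 2/(1+0.0282989) = 1.944960
[ρ_SOR] ω* − 1 = 0.944960.

ρ_SOR = 0.944960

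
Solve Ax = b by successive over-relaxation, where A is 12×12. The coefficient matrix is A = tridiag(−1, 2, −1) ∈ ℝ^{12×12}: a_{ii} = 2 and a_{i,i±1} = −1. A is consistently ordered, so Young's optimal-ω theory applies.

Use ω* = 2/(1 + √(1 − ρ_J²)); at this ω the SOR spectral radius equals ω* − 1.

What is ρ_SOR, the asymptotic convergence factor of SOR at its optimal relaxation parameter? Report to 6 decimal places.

ρ_SOR = 0.613794

½·tridiag(1,0,1) at n=12: λ_k = cos(kπ/13); max |λ| at k=1 ⇒ ρ_J = cos(π/13) ≈ 0.970942.
root = sin(π/13) = 0.2393157  (since 1−cos² = sin²).
So ω* = 2/1.2393157 = 1.613794 (Young).
and ρ(B_{ω*}) = 1.613794 − 1 = 0.613794.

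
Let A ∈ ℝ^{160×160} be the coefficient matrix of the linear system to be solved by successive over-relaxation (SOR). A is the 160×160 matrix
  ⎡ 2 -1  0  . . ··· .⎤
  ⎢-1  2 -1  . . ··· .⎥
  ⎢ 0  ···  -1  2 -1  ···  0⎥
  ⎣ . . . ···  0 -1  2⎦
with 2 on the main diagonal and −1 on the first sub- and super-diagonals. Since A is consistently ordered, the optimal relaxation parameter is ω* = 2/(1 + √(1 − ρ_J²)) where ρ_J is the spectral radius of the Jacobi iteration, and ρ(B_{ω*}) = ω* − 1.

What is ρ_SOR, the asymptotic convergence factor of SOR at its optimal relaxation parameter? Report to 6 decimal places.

ρ_SOR = 0.961723

B_J for the 160×160 system has eigenvalues cos(kπ/161); ρ_J = cos(π/161) = 0.999810.
√(1−ρ_J²) simplifies to sin(π/161) = 0.0195118.
ω* = 2/(1+0.0195118) = 1.961723
Hence ρ(B_{ω*}) = 1.961723 − 1 = 0.961723.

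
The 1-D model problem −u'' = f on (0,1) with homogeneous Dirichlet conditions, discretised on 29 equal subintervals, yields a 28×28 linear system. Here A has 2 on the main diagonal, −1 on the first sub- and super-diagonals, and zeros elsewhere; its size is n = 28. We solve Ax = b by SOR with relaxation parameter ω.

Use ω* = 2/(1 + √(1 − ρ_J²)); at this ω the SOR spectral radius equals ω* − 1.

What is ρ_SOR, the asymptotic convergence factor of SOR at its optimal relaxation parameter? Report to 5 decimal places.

B_J for the 28×28 system has eigenvalues cos(kπ/29); ρ_J = cos(π/29) = 0.99414.
1 − cos²(π/29) = sin²(π/29) ⇒ √(1−ρ_J²) = sin(π/29) = 0.108119.
So ω* = 2/1.108119 = 1.80486 (Young).
ρ(B_{ω*}) = ω*−1 = 0.80486

ρ_SOR = 0.80486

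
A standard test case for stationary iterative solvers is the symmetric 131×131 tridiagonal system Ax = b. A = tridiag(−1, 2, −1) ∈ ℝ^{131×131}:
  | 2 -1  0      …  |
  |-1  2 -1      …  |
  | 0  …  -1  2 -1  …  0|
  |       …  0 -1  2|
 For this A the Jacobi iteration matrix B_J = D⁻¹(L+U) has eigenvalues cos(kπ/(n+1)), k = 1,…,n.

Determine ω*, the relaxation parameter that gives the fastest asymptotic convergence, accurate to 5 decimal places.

ω* = 1.95351

spectrum of D⁻¹(L+U) = {cos(kπ/132) : 1≤k≤131}; ρ_J = cos(π/132) = 0.99972.
1 − cos²(π/132) = sin²(π/132) ⇒ √(1−ρ_J²) = sin(π/132) = 0.023798.
[ω*] 2 ÷ (1 + 0.023798) = 2 ÷ 1.023798 = 1.95351.
and ρ(B_{ω*}) = 1.95351 − 1 = 0.95351.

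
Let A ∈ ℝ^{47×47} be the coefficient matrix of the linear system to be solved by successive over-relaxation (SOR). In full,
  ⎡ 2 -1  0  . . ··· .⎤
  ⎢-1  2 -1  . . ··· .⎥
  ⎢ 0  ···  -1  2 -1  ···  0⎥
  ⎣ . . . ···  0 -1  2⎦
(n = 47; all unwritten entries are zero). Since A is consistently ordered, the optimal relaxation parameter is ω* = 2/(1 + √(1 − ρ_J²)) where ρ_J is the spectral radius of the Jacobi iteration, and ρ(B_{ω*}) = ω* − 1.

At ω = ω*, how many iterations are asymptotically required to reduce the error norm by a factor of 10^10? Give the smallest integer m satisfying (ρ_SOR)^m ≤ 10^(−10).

m = 176

n=47: λ(B_J) = 1 − λ(A)/2 = cos(kπ/48); k=1 gives ρ_J = 0.9978589.
root = sin(π/48) = 0.0654031  (since 1−cos² = sin²).
So ω* = 2/1.0654031 = 1.8772237 (Young).
At ω = 1.8772237 every |λ(B_ω)| = ω−1, so ρ_SOR = 0.8772237.
Need (0.8772237)^m ≤ 10^(−10): m ≥ 10·ln10/|ln 0.8772237| = 23.0259/0.130993 = 175.780 ⇒ m = 176.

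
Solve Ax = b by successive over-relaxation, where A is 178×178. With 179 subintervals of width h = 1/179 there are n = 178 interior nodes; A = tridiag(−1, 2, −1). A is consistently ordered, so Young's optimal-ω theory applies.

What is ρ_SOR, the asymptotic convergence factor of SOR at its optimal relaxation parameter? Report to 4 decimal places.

½·tridiag(1,0,1) at n=178: λ_k = cos(kπ/179); max |λ| at k=1 ⇒ ρ_J = cos(π/179) ≈ 0.9998.
√(1−ρ_J²) = |sin(π/179)| = 0.01755
[ω*] 2 ÷ (1 + 0.01755) = 2 ÷ 1.01755 = 1.9655.
Hence ρ(B_{ω*}) = 1.9655 − 1 = 0.9655.

ρ_SOR = 0.9655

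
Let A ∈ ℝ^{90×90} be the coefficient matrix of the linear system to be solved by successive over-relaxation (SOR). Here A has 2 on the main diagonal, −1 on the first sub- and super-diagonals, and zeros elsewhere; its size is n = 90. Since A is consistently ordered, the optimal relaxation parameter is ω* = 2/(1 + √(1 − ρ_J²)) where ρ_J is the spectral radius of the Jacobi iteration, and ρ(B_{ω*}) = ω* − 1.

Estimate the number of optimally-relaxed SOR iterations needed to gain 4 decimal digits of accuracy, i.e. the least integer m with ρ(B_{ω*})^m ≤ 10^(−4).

m = 134

½·tridiag(1,0,1) at n=90: λ_k = cos(kπ/91); max |λ| at k=1 ⇒ ρ_J = cos(π/91) ≈ 0.9994041.
root = sin(π/91) = 0.0345161  (since 1−cos² = sin²).
[ω*] 2 ÷ (1 + 0.0345161) = 2 ÷ 1.0345161 = 1.9332710.
ρ(B_{ω*}) = ω*−1 = 0.9332710
Need (0.9332710)^m ≤ 10^(−4): m ≥ 4·ln10/|ln 0.9332710| = 9.21034/0.0690597 = 133.368 ⇒ m = 134.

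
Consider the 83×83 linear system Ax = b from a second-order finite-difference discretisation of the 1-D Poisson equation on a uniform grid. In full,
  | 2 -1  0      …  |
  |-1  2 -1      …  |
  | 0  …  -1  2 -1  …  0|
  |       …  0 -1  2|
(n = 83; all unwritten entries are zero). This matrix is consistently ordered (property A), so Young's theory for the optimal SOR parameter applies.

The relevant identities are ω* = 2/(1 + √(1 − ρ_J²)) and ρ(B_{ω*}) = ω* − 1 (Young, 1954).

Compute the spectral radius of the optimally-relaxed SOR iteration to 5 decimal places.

spectrum of D⁻¹(L+U) = {cos(kπ/84) : 1≤k≤83}; ρ_J = cos(π/84) = 0.99930.
√(1−ρ_J²) = |sin(π/84)| = 0.037391
ω* = 2/(1 + 0.037391) = 2/1.037391 = 1.92791.
ρ(B_{ω*}) = ω*−1 = 0.92791

ρ_SOR = 0.92791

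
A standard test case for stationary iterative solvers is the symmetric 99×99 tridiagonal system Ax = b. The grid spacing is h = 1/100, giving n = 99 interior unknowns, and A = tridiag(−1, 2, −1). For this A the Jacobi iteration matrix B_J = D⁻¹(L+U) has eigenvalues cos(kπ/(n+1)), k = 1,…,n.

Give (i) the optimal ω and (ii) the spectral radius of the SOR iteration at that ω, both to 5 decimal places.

With n=99, ρ(Jacobi) = cos(π/100) = 0.99951.
root = sin(π/100) = 0.031411  (since 1−cos² = sin²).
ω* = 2 / (1 + 0.031411) = 2 / 1.031411 ≈ 1.93909.
[ρ_SOR] ω* − 1 = 0.93909.

ω* = 1.93909, ρ_SOR = 0.93909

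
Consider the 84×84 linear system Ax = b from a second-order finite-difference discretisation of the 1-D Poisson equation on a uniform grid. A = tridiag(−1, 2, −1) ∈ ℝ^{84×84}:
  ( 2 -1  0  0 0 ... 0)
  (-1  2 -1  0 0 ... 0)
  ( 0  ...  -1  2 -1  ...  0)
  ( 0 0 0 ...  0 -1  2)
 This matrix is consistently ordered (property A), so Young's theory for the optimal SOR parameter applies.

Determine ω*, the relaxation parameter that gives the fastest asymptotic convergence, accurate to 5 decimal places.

[ρ_J] n=84: ρ(B_J) = cos(π/(n+1)) = cos(π/85) = 0.99932.
root = sin(π/85) = 0.036951  (since 1−cos² = sin²).
ω* = 2/(1+0.036951) = 1.92873
and ρ(B_{ω*}) = 1.92873 − 1 = 0.92873.

ω* = 1.92873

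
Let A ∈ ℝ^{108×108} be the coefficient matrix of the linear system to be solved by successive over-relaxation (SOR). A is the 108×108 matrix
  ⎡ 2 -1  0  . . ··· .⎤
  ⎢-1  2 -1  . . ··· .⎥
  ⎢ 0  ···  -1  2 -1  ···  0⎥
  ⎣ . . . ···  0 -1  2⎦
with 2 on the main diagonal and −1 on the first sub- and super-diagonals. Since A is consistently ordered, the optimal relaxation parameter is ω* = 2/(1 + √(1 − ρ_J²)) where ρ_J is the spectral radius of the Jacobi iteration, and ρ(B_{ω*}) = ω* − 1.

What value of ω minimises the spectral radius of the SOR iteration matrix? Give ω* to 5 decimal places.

ω* = 1.94398

B_J for the 108×108 system has eigenvalues cos(kπ/109); ρ_J = cos(π/109) = 0.99958.
√(1−ρ_J²) = |sin(π/109)| = 0.028818
[ω*] 2 ÷ (1 + 0.028818) = 2 ÷ 1.028818 = 1.94398.
[ρ_SOR] ω* − 1 = 0.94398.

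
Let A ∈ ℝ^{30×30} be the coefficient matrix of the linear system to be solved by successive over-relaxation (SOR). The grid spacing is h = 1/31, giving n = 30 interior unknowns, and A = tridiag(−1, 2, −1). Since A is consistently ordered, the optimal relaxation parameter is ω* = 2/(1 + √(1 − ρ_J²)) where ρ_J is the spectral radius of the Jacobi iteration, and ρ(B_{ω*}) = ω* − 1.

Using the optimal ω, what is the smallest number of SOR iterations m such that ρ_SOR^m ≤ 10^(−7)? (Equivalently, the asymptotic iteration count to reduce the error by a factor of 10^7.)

m = 80

With n=30, ρ(Jacobi) = cos(π/31) = 0.9948693.
1 − cos²(π/31) = sin²(π/31) ⇒ √(1−ρ_J²) = sin(π/31) = 0.1011683.
So ω* = 2/1.1011683 = 1.8162528 (Young).
ρ_SOR = ω* − 1 = 1.8162528 − 1 = 0.8162528.
Need (0.8162528)^m ≤ 10^(−7): m ≥ 7·ln10/|ln 0.8162528| = 16.1181/0.203031 = 79.387 ⇒ m = 80.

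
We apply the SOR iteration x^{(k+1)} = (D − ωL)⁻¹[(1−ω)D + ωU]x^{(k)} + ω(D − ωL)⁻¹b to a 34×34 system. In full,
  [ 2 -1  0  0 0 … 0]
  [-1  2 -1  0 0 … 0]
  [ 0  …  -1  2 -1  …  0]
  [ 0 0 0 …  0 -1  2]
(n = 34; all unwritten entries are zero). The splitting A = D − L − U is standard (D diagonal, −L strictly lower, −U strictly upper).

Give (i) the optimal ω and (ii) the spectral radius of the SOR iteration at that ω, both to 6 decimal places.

[ρ_J] n=34: ρ(B_J) = cos(π/(n+1)) = cos(π/35) = 0.995974.
1 − cos²(π/35) = sin²(π/35) ⇒ √(1−ρ_J²) = sin(π/35) = 0.0896393.
[ω*] 2 ÷ (1 + 0.0896393) = 2 ÷ 1.0896393 = 1.835470.
[ρ_SOR] ω* − 1 = 0.835470.

ω* = 1.835470, ρ_SOR = 0.835470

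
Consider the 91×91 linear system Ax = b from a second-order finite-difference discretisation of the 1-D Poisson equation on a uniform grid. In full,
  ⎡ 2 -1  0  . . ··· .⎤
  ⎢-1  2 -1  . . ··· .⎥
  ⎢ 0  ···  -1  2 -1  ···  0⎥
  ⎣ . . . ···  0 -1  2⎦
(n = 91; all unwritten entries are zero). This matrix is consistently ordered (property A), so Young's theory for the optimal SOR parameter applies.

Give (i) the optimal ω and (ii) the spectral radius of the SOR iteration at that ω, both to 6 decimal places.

[ρ_J] n=91: ρ(B_J) = cos(π/(n+1)) = cos(π/92) = 0.999417.
root = sin(π/92) = 0.0341411  (since 1−cos² = sin²).
So ω* = 2/1.0341411 = 1.933972 (Young).
ρ_SOR = ω* − 1 = 1.933972 − 1 = 0.933972.

ω* = 1.933972, ρ_SOR = 0.933972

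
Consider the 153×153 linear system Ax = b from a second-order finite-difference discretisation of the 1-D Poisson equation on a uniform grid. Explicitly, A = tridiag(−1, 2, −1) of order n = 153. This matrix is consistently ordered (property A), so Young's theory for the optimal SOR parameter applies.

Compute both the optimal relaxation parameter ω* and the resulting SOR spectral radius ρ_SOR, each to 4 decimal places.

½·tridiag(1,0,1) at n=153: λ_k = cos(kπ/154); max |λ| at k=1 ⇒ ρ_J = cos(π/154) ≈ 0.9998.
1 − cos²(π/154) = sin²(π/154) ⇒ √(1−ρ_J²) = sin(π/154) = 0.02040.
ω* = 2 / (1 + 0.02040) = 2 / 1.02040 ≈ 1.9600.
ρ_SOR = ω* − 1 ≈ 0.9600.

ω* = 1.9600, ρ_SOR = 0.9600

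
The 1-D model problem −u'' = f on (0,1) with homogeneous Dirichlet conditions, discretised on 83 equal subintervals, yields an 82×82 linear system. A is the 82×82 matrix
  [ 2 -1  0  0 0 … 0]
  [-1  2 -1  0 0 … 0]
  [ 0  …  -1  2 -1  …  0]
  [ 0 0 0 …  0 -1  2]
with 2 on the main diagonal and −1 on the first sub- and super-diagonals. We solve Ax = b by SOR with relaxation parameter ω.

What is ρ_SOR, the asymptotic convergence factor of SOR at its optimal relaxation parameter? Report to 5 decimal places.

ρ_SOR = 0.92708

n=82: λ(B_J) = 1 − λ(A)/2 = cos(kπ/83); k=1 gives ρ_J = 0.99928.
√(1−ρ_J²) simplifies to sin(π/83) = 0.037841.
ω* = 2 / (1 + 0.037841) = 2 / 1.037841 ≈ 1.92708.
ρ(B_{ω*}) = ω*−1 = 0.92708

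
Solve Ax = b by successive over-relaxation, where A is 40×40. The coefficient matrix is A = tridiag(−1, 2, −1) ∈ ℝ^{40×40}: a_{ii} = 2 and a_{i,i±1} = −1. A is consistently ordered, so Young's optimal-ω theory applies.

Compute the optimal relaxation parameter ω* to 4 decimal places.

B_J for the 40×40 system has eigenvalues cos(kπ/41); ρ_J = cos(π/41) = 0.9971.
√(1−ρ_J²) simplifies to sin(π/41) = 0.07655.
ω* = 2/(1+0.07655) = 1.8578
ρ_SOR = ω* − 1 ≈ 0.8578.

ω* = 1.8578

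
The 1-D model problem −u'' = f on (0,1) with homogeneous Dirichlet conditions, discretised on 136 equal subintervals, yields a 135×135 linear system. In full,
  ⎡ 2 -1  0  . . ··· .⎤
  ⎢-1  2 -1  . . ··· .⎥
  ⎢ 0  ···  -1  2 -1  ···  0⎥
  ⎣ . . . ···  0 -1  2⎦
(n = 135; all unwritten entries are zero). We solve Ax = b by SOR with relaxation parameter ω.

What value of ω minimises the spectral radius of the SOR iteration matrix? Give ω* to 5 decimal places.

½·tridiag(1,0,1) at n=135: λ_k = cos(kπ/136); max |λ| at k=1 ⇒ ρ_J = cos(π/136) ≈ 0.99973.
1 − cos²(π/136) = sin²(π/136) ⇒ √(1−ρ_J²) = sin(π/136) = 0.023098.
Young: ω* = 2/(1+√(1−ρ_J²)) = 2/(1+0.023098) = 2/1.023098 = 1.95485.
ρ_SOR = ω* − 1 = 1.95485 − 1 = 0.95485.

ω* = 1.95485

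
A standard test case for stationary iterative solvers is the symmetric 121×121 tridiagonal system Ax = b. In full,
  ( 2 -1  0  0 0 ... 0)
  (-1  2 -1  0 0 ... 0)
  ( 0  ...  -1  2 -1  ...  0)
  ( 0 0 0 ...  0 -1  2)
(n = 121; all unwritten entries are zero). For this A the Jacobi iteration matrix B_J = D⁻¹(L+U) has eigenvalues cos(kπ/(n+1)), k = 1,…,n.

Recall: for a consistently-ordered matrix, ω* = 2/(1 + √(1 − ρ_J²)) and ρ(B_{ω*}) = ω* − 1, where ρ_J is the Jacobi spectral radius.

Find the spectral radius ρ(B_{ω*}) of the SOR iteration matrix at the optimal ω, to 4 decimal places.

ρ_SOR = 0.9498

With n=121, ρ(Jacobi) = cos(π/122) = 0.9997.
root = sin(π/122) = 0.02575  (since 1−cos² = sin²).
ω* = 2/(1+0.02575) = 1.9498
ρ(B_{ω*}) = ω*−1 = 0.9498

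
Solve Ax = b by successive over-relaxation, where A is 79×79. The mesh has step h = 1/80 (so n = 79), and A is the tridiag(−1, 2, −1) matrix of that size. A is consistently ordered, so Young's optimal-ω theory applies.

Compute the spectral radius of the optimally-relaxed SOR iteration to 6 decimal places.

ρ_SOR = 0.924447

spectrum of D⁻¹(L+U) = {cos(kπ/80) : 1≤k≤79}; ρ_J = cos(π/80) = 0.999229.
√(1−ρ_J²) simplifies to sin(π/80) = 0.0392598.
Young: ω* = 2/(1+√(1−ρ_J²)) = 2/(1+0.0392598) = 2/1.0392598 = 1.924447.
and ρ(B_{ω*}) = 1.924447 − 1 = 0.924447.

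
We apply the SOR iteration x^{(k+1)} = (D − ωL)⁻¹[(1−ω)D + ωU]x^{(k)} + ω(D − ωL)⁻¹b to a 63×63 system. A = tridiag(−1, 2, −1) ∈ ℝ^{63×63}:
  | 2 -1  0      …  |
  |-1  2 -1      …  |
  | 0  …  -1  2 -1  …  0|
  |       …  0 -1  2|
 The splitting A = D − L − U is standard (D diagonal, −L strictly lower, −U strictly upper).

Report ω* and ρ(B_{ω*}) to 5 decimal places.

ρ_J = max_k |cos(kπ/64)| = cos(π/64) = 0.99880
root = sin(π/64) = 0.049068  (since 1−cos² = sin²).
Then 2/(1+√(1−ρ_J²)) = 2/(1+0.049068); ω* = 2/1.049068 = 1.90645.
At ω = 1.90645 every |λ(B_ω)| = ω−1, so ρ_SOR = 0.90645.

ω* = 1.90645, ρ_SOR = 0.90645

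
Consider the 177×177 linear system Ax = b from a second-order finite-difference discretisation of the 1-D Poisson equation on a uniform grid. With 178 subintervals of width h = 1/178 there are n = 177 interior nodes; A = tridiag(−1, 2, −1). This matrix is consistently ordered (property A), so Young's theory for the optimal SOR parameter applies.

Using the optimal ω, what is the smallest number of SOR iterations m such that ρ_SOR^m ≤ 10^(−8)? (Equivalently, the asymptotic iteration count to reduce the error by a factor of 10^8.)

m = 522

[ρ_J] n=177: ρ(B_J) = cos(π/(n+1)) = cos(π/178) = 0.9998443.
√(1−ρ_J²) simplifies to sin(π/178) = 0.0176485.
So ω* = 2/1.0176485 = 1.9653151 (Young).
Hence ρ(B_{ω*}) = 1.9653151 − 1 = 0.9653151.
Need (0.9653151)^m ≤ 10^(−8): m ≥ 8·ln10/|ln 0.9653151| = 18.4207/0.0353007 = 521.823 ⇒ m = 522.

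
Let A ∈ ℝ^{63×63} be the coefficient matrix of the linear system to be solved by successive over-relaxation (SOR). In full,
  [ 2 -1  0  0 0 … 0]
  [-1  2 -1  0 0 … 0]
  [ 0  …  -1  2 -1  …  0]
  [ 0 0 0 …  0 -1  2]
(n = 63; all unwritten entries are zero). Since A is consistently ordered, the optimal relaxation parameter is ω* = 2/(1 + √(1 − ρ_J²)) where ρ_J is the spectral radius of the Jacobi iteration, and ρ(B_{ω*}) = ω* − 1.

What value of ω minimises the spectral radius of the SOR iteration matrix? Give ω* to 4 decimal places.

spectrum of D⁻¹(L+U) = {cos(kπ/64) : 1≤k≤63}; ρ_J = cos(π/64) = 0.9988.
√(1−ρ_J²) = |sin(π/64)| = 0.04907
Young: ω* = 2/(1+√(1−ρ_J²)) = 2/(1+0.04907) = 2/1.04907 = 1.9065.
ρ_SOR = ω* − 1 = 1.9065 − 1 = 0.9065.

ω* = 1.9065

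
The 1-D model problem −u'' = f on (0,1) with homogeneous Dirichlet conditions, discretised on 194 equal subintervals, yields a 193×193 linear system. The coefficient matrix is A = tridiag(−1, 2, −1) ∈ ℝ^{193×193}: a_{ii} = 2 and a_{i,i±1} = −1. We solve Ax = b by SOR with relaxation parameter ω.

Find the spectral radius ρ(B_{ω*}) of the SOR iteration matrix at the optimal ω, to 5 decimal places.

ρ_J = max_k |cos(kπ/194)| = cos(π/194) = 0.99987
√(1−ρ_J²) = |sin(π/194)| = 0.016193
So ω* = 2/1.016193 = 1.96813 (Young).
Hence ρ(B_{ω*}) = 1.96813 − 1 = 0.96813.

ρ_SOR = 0.96813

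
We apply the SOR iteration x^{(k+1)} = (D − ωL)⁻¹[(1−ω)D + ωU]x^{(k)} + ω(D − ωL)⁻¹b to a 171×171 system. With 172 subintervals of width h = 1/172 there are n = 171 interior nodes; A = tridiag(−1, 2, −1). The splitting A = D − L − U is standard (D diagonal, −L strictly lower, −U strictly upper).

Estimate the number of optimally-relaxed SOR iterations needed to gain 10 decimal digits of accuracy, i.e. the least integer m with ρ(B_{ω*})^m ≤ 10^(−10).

m = 631

With n=171, ρ(Jacobi) = cos(π/172) = 0.9998332.
√(1 − cos²(π/172)) = sin(π/172) ≈ 0.0182641.
So ω* = 2/1.0182641 = 1.9641270 (Young).
Hence ρ(B_{ω*}) = 1.9641270 − 1 = 0.9641270.
10·ln10 = 23.0259; −ln(0.9641270) = 0.0365323; m = ⌈23.0259/0.0365323⌉ = ⌈630.289⌉ = 631.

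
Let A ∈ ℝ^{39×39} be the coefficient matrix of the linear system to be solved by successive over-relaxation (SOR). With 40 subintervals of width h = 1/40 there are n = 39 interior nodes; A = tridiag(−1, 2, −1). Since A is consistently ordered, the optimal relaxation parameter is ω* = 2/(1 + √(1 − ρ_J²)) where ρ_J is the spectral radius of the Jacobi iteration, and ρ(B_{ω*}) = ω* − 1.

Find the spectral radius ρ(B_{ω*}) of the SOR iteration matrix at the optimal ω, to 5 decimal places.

ρ_SOR = 0.85450

spectrum of D⁻¹(L+U) = {cos(kπ/40) : 1≤k≤39}; ρ_J = cos(π/40) = 0.99692.
√(1 − cos²(π/40)) = sin(π/40) ≈ 0.078459.
So ω* = 2/1.078459 = 1.85450 (Young).
ρ_SOR = ω* − 1 = 1.85450 − 1 = 0.85450.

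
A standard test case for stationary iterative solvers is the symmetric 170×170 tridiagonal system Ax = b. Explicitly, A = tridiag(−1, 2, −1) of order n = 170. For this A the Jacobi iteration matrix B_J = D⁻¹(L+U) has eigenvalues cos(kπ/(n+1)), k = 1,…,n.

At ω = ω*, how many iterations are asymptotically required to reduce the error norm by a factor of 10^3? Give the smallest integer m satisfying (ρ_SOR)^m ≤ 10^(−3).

With n=170, ρ(Jacobi) = cos(π/171) = 0.9998312.
√(1−ρ_J²) simplifies to sin(π/171) = 0.0183709.
[ω*] 2 ÷ (1 + 0.0183709) = 2 ÷ 1.0183709 = 1.9639210.
ρ_SOR = ω* − 1 = 1.9639210 − 1 = 0.9639210.
ρ_SOR^m ≤ 10^(−3) ⇔ m ≥ 3·ln10/(−ln 0.9639210) = 6.90776/0.0367459 = 187.987; m = ⌈187.987⌉ = 188.

m = 188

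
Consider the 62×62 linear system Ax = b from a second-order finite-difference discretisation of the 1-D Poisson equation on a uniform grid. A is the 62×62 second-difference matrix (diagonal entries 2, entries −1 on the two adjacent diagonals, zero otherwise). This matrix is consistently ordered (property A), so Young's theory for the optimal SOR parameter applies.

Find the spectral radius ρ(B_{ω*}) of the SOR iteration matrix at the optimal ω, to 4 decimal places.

spectrum of D⁻¹(L+U) = {cos(kπ/63) : 1≤k≤62}; ρ_J = cos(π/63) = 0.9988.
√(1 − cos²(π/63)) = sin(π/63) ≈ 0.04985.
ω* = 2/(1+0.04985) = 1.9050
and ρ(B_{ω*}) = 1.9050 − 1 = 0.9050.

ρ_SOR = 0.9050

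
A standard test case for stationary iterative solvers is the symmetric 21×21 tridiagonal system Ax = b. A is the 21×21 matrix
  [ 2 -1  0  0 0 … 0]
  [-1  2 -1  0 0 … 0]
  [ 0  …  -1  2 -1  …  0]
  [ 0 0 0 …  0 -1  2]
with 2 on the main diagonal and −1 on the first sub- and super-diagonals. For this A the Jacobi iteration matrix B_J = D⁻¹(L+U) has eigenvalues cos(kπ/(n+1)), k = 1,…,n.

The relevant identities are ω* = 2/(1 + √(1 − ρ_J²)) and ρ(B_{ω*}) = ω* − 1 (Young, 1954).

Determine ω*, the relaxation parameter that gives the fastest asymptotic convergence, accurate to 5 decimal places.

[ρ_J] n=21: ρ(B_J) = cos(π/(n+1)) = cos(π/22) = 0.98982.
√(1 − cos²(π/22)) = sin(π/22) ≈ 0.142315.
So ω* = 2/1.142315 = 1.75083 (Young).
ρ_SOR = ω* − 1 ≈ 0.75083.

ω* = 1.75083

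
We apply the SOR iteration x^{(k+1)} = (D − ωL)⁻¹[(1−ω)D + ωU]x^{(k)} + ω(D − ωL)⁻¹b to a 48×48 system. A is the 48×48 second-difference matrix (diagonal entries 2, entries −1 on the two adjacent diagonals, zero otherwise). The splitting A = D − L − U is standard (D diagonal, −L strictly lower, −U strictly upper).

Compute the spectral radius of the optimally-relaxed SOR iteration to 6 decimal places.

n=48: λ(B_J) = 1 − λ(A)/2 = cos(kπ/49); k=1 gives ρ_J = 0.997945.
√(1 − cos²(π/49)) = sin(π/49) ≈ 0.0640702.
Then 2/(1+√(1−ρ_J²)) = 2/(1+0.0640702); ω* = 2/1.0640702 = 1.879575.
and ρ(B_{ω*}) = 1.879575 − 1 = 0.879575.

ρ_SOR = 0.879575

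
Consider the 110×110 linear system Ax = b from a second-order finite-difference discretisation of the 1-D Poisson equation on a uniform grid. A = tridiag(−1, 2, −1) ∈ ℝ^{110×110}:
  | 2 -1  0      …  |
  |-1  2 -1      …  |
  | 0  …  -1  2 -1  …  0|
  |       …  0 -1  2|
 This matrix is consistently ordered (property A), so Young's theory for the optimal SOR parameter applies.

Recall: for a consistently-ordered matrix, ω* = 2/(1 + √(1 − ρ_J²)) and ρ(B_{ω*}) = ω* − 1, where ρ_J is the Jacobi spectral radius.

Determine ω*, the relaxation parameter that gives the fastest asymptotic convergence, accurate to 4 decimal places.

ω* = 1.9450

spectrum of D⁻¹(L+U) = {cos(kπ/111) : 1≤k≤110}; ρ_J = cos(π/111) = 0.9996.
√(1 − cos²(π/111)) = sin(π/111) ≈ 0.02830.
ω* = 2/(1 + 0.02830) = 2/1.02830 = 1.9450.
[ρ_SOR] ω* − 1 = 0.9450.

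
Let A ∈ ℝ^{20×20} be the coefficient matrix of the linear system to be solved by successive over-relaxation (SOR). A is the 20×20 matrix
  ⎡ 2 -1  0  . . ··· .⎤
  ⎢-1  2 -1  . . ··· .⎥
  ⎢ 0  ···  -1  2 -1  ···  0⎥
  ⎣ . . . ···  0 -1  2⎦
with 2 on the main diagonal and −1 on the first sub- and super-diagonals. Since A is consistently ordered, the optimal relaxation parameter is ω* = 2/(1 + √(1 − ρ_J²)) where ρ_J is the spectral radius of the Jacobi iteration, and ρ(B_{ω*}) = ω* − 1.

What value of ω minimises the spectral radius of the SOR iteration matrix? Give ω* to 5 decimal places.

ω* = 1.74058

ρ_J = max_k |cos(kπ/21)| = cos(π/21) = 0.98883
√(1 − cos²(π/21)) = sin(π/21) ≈ 0.149042.
So ω* = 2/1.149042 = 1.74058 (Young).
At ω = 1.74058 every |λ(B_ω)| = ω−1, so ρ_SOR = 0.74058.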